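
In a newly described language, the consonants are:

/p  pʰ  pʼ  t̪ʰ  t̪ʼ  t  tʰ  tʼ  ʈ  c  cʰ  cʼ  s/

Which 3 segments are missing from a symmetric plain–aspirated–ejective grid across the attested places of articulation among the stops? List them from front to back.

bilabial: plain /p/, aspirated /pʰ/, ejective /pʼ/.
dental: plain —, aspirated /t̪ʰ/, ejective /t̪ʼ/.
alveolar: plain /t/, aspirated /tʰ/, ejective /tʼ/.
retroflex: plain /ʈ/, aspirated —, ejective —.
palatal: plain /c/, aspirated /cʰ/, ejective /cʼ/.
Gaps, from front to back: dental lacks plain (/t̪/); retroflex lacks aspirated (/ʈʰ/); retroflex lacks ejective (/ʈʼ/).

/t̪/, /ʈʰ/, /ʈʼ/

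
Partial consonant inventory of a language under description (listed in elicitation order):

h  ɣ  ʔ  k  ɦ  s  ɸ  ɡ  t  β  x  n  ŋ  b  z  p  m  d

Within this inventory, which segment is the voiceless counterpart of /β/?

/β/ is a voiced bilabial fricative.
The voiceless counterpart is a voiceless bilabial fricative — in this inventory, /ɸ/.

/ɸ/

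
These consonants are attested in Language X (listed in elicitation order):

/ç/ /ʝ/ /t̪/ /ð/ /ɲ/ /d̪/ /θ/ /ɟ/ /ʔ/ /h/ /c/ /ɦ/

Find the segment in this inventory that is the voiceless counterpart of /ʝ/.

/ç/

/ʝ/ is a voiced palatal fricative.
The voiceless counterpart is a voiceless palatal fricative — in this inventory, /ç/.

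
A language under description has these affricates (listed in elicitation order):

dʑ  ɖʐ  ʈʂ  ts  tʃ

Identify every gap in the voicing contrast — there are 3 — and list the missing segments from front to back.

Voiceless: /ts/ (alveolar), /tʃ/ (postalveolar), /ʈʂ/ (retroflex).
Voiced: /ɖʐ/ (retroflex), /dʑ/ (alveolo-palatal).
Gaps, from front to back: alveolar lacks voiced (/dz/); postalveolar lacks voiced (/dʒ/); alveolo-palatal lacks voiceless (/tɕ/).

/dz/, /dʒ/, /tɕ/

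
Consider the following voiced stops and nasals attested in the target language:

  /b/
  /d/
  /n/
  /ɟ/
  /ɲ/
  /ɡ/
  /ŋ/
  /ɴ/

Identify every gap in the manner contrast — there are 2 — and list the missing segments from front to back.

Oral stop: /b/ (bilabial), /d/ (alveolar), /ɟ/ (palatal), /ɡ/ (velar).
Nasal: /n/ (alveolar), /ɲ/ (palatal), /ŋ/ (velar), /ɴ/ (uvular).
Gaps, from front to back: bilabial lacks nasal (/m/); uvular lacks oral stop (/ɢ/).

/m/, /ɢ/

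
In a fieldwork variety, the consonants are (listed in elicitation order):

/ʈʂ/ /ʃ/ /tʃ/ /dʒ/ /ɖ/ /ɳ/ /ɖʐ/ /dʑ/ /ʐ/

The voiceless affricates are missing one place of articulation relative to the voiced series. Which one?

postalveolar: voiceless /tʃ/, voiced /dʒ/.
retroflex: voiceless /ʈʂ/, voiced /ɖʐ/.
alveolo-palatal: voiceless —, voiced /dʑ/.
Every place of articulation has a voiceless member except alveolo-palatal, where /tɕ/ would be expected.

alveolo-palatal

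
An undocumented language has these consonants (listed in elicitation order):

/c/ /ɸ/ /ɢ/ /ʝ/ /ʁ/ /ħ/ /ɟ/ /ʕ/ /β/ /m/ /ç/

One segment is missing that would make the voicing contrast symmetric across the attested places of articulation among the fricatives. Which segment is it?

/χ/

bilabial: voiceless /ɸ/, voiced /β/.
palatal: voiceless /ç/, voiced /ʝ/.
uvular: voiceless —, voiced /ʁ/.
pharyngeal: voiceless /ħ/, voiced /ʕ/.
The uvular row has no voiceless member, so the gap is the voiceless uvular fricative /χ/.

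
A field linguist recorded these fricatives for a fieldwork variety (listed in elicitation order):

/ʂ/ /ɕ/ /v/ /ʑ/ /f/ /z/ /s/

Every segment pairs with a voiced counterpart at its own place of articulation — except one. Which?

Labiodental: /f/ ~ /v/
Alveolar: /s/ ~ /z/
Alveolo-palatal: /ɕ/ ~ /ʑ/
Retroflex: only /ʂ/ (voiceless); no voiced partner.
So /ʂ/ is the unpaired segment.

/ʂ/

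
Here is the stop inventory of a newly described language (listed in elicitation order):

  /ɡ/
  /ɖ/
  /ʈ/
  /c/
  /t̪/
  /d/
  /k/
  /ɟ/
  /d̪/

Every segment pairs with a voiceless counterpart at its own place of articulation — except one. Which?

/d/

Dental: /t̪/ ~ /d̪/
Retroflex: /ʈ/ ~ /ɖ/
Palatal: /c/ ~ /ɟ/
Velar: /k/ ~ /ɡ/
Alveolar: only /d/ (voiced); no voiceless partner.
So /d/ is the unpaired segment.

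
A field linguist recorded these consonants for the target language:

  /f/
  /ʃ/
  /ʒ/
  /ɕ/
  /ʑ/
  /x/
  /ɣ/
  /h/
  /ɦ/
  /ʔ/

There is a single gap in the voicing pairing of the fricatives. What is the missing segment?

/v/

labiodental: voiceless /f/, voiced —.
postalveolar: voiceless /ʃ/, voiced /ʒ/.
alveolo-palatal: voiceless /ɕ/, voiced /ʑ/.
velar: voiceless /x/, voiced /ɣ/.
glottal: voiceless /h/, voiced /ɦ/.
The labiodental row has no voiced member, so the gap is the voiced labiodental fricative /v/.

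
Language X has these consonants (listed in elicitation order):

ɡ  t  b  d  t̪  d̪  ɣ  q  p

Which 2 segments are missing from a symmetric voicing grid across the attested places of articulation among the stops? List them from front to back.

/k/, /ɢ/

Voiceless: /p/ (bilabial), /t̪/ (dental), /t/ (alveolar), /q/ (uvular).
Voiced: /b/ (bilabial), /d̪/ (dental), /d/ (alveolar), /ɡ/ (velar).
Gaps, from front to back: velar lacks voiceless (/k/); uvular lacks voiced (/ɢ/).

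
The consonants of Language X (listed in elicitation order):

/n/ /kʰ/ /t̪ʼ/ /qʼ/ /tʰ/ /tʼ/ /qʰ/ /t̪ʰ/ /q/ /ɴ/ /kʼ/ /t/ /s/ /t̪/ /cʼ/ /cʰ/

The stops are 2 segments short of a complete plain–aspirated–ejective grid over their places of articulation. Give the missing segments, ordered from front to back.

place of articulation  plain     aspirated  ejective
dental            t̪        t̪ʰ       t̪ʼ     
alveolar          t         tʰ        tʼ      
palatal           —         cʰ        cʼ      
velar             —         kʰ        kʼ      
uvular            q         qʰ        qʼ      
Gaps, from front to back: palatal lacks plain (/c/); velar lacks plain (/k/).

/c/, /k/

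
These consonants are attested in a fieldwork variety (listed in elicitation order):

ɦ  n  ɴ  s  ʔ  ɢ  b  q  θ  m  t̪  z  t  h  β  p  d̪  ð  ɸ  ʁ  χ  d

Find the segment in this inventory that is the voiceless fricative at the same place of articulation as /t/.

/t/ is a voiceless alveolar stop.
The voiceless fricative at the same place is a voiceless alveolar fricative — in this inventory, /s/.

/s/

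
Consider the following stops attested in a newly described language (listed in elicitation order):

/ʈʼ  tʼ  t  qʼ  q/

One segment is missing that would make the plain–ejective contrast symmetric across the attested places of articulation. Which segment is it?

/ʈ/

Plain: /t/ (alveolar), /q/ (uvular).
Ejective: /tʼ/ (alveolar), /ʈʼ/ (retroflex), /qʼ/ (uvular).
The retroflex row has no plain member, so the gap is the plain retroflex stop /ʈ/.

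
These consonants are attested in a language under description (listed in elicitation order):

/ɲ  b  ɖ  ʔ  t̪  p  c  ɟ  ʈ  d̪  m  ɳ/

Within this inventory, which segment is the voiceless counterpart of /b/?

/p/

/b/ is a voiced bilabial stop.
The voiceless counterpart is a voiceless bilabial stop — in this inventory, /p/.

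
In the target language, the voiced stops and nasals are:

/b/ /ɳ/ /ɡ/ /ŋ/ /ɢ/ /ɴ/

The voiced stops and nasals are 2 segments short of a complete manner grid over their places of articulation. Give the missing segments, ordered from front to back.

bilabial: oral stop /b/, nasal —.
retroflex: oral stop —, nasal /ɳ/.
velar: oral stop /ɡ/, nasal /ŋ/.
uvular: oral stop /ɢ/, nasal /ɴ/.
Gaps, from front to back: bilabial lacks nasal (/m/); retroflex lacks oral stop (/ɖ/).

/m/, /ɖ/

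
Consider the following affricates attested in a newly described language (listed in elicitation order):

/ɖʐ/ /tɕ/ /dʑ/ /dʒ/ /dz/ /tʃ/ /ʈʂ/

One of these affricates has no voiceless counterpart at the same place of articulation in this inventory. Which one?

Postalveolar: /tʃ/ ~ /dʒ/
Retroflex: /ʈʂ/ ~ /ɖʐ/
Alveolo-palatal: /tɕ/ ~ /dʑ/
Alveolar: only /dz/ (voiced); no voiceless partner.
So /dz/ is the unpaired segment.

/dz/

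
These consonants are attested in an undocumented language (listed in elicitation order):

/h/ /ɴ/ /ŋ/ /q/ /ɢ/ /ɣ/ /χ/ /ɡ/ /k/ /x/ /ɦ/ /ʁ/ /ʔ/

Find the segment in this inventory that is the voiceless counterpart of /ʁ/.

/χ/

/ʁ/ is a voiced uvular fricative.
The voiceless counterpart is a voiceless uvular fricative — in this inventory, /χ/.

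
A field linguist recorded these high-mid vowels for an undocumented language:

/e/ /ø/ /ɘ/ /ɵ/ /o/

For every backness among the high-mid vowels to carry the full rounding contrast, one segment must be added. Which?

/ɤ/

Unrounded: /e/ (front), /ɘ/ (central).
Rounded: /ø/ (front), /ɵ/ (central), /o/ (back).
The back row has no unrounded member, so the gap is the back unrounded vowel /ɤ/.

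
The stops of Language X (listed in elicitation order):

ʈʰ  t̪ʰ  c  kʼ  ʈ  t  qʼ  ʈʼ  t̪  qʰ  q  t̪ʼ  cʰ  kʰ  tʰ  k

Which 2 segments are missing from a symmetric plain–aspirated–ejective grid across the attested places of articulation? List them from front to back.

Plain: /t̪/ (dental), /t/ (alveolar), /ʈ/ (retroflex), /c/ (palatal), /k/ (velar), /q/ (uvular).
Aspirated: /t̪ʰ/ (dental), /tʰ/ (alveolar), /ʈʰ/ (retroflex), /cʰ/ (palatal), /kʰ/ (velar), /qʰ/ (uvular).
Ejective: /t̪ʼ/ (dental), /ʈʼ/ (retroflex), /kʼ/ (velar), /qʼ/ (uvular).
Gaps, from front to back: alveolar lacks ejective (/tʼ/); palatal lacks ejective (/cʼ/).

/tʼ/, /cʼ/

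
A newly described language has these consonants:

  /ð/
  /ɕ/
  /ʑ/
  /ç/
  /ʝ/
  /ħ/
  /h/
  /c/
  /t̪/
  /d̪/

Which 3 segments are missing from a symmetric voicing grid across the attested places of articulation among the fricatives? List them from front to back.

/θ/, /ʕ/, /ɦ/

dental: voiceless —, voiced /ð/.
alveolo-palatal: voiceless /ɕ/, voiced /ʑ/.
palatal: voiceless /ç/, voiced /ʝ/.
pharyngeal: voiceless /ħ/, voiced —.
glottal: voiceless /h/, voiced —.
Gaps, from front to back: dental lacks voiceless (/θ/); pharyngeal lacks voiced (/ʕ/); glottal lacks voiced (/ɦ/).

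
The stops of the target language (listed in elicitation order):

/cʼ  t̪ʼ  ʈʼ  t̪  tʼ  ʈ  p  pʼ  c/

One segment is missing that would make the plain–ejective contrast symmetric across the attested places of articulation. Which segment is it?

place of articulation  plain     ejective
bilabial          p         pʼ      
dental            t̪        t̪ʼ     
alveolar          —         tʼ      
retroflex         ʈ         ʈʼ      
palatal           c         cʼ      
The alveolar row has no plain member, so the gap is the plain alveolar stop /t/.

/t/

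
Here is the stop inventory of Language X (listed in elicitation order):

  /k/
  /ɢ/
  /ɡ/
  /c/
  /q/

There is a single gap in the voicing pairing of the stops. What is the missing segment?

/ɟ/

place of articulation  voiceless  voiced  
palatal           c         —       
velar             k         ɡ       
uvular            q         ɢ       
The palatal row has no voiced member, so the gap is the voiced palatal stop /ɟ/.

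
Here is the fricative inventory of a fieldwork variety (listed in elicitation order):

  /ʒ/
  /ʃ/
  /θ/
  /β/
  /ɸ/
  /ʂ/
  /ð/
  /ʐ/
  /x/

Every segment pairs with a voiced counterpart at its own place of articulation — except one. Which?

/x/

Bilabial: /ɸ/ ~ /β/
Dental: /θ/ ~ /ð/
Postalveolar: /ʃ/ ~ /ʒ/
Retroflex: /ʂ/ ~ /ʐ/
Velar: only /x/ (voiceless); no voiced partner.
So /x/ is the unpaired segment.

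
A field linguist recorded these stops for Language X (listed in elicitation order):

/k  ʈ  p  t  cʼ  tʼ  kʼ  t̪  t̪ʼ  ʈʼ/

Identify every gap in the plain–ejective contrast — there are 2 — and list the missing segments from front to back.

/pʼ/, /c/

Plain: /p/ (bilabial), /t̪/ (dental), /t/ (alveolar), /ʈ/ (retroflex), /k/ (velar).
Ejective: /t̪ʼ/ (dental), /tʼ/ (alveolar), /ʈʼ/ (retroflex), /cʼ/ (palatal), /kʼ/ (velar).
Gaps, from front to back: bilabial lacks ejective (/pʼ/); palatal lacks plain (/c/).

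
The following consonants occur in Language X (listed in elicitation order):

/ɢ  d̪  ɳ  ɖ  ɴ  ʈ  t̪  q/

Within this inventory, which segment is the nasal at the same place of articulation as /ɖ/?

/ɳ/

/ɖ/ is a voiced retroflex stop.
The nasal at the same place is a retroflex nasal — in this inventory, /ɳ/.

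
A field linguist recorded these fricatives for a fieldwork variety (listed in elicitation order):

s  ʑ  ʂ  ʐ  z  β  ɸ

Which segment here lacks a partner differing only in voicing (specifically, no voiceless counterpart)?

Bilabial: /ɸ/ ~ /β/
Alveolar: /s/ ~ /z/
Retroflex: /ʂ/ ~ /ʐ/
Alveolo-palatal: only /ʑ/ (voiced); no voiceless partner.
So /ʑ/ is the unpaired segment.

/ʑ/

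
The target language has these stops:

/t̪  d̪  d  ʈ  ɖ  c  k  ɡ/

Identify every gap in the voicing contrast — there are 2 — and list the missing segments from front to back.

dental: voiceless /t̪/, voiced /d̪/.
alveolar: voiceless —, voiced /d/.
retroflex: voiceless /ʈ/, voiced /ɖ/.
palatal: voiceless /c/, voiced —.
velar: voiceless /k/, voiced /ɡ/.
Gaps, from front to back: alveolar lacks voiceless (/t/); palatal lacks voiced (/ɟ/).

/t/, /ɟ/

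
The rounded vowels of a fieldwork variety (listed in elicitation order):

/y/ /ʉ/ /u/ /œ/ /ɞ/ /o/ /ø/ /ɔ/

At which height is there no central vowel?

Front: /y/ (high), /ø/ (high-mid), /œ/ (low-mid).
Central: /ʉ/ (high), /ɞ/ (low-mid).
Back: /u/ (high), /o/ (high-mid), /ɔ/ (low-mid).
Every height has a central member except high-mid, where /ɵ/ would be expected.

high-mid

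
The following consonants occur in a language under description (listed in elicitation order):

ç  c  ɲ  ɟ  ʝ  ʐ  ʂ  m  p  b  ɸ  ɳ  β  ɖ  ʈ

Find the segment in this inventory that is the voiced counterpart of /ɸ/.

/β/

/ɸ/ is a voiceless bilabial fricative.
The voiced counterpart is a voiced bilabial fricative — in this inventory, /β/.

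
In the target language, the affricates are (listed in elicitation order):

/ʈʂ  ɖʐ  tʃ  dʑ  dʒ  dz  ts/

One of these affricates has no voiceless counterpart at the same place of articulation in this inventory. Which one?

/dʑ/

Alveolar: /ts/ ~ /dz/
Postalveolar: /tʃ/ ~ /dʒ/
Retroflex: /ʈʂ/ ~ /ɖʐ/
Alveolo-palatal: only /dʑ/ (voiced); no voiceless partner.
So /dʑ/ is the unpaired segment.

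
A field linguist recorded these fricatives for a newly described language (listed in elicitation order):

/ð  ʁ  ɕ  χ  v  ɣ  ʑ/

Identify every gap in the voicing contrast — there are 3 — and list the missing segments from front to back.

/f/, /θ/, /x/

labiodental: voiceless —, voiced /v/.
dental: voiceless —, voiced /ð/.
alveolo-palatal: voiceless /ɕ/, voiced /ʑ/.
velar: voiceless —, voiced /ɣ/.
uvular: voiceless /χ/, voiced /ʁ/.
Gaps, from front to back: labiodental lacks voiceless (/f/); dental lacks voiceless (/θ/); velar lacks voiceless (/x/).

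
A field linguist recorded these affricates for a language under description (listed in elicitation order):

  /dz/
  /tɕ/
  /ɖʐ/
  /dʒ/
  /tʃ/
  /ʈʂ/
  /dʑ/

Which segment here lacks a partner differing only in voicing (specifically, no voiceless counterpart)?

Postalveolar: /tʃ/ ~ /dʒ/
Retroflex: /ʈʂ/ ~ /ɖʐ/
Alveolo-palatal: /tɕ/ ~ /dʑ/
Alveolar: only /dz/ (voiced); no voiceless partner.
So /dz/ is the unpaired segment.

/dz/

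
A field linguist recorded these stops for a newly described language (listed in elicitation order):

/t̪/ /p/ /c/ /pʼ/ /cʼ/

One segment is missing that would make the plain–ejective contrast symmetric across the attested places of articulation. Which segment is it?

/t̪ʼ/

place of articulation  plain     ejective
bilabial          p         pʼ      
dental            t̪        —       
palatal           c         cʼ      
The dental row has no ejective member, so the gap is the ejective dental stop /t̪ʼ/.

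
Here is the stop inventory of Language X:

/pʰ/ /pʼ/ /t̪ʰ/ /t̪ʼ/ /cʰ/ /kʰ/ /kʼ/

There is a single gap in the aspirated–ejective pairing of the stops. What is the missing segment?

/cʼ/

place of articulation  aspirated  ejective
bilabial          pʰ        pʼ      
dental            t̪ʰ       t̪ʼ     
palatal           cʰ        —       
velar             kʰ        kʼ      
The palatal row has no ejective member, so the gap is the ejective palatal stop /cʼ/.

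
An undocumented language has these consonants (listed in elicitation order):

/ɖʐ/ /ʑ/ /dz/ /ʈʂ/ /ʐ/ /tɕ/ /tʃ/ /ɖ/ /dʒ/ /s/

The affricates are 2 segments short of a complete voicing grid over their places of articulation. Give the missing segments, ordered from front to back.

alveolar: voiceless —, voiced /dz/.
postalveolar: voiceless /tʃ/, voiced /dʒ/.
retroflex: voiceless /ʈʂ/, voiced /ɖʐ/.
alveolo-palatal: voiceless /tɕ/, voiced —.
Gaps, from front to back: alveolar lacks voiceless (/ts/); alveolo-palatal lacks voiced (/dʑ/).

/ts/, /dʑ/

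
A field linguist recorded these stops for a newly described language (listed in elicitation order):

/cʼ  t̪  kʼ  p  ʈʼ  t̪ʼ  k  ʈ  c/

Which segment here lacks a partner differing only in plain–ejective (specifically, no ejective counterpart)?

Dental: /t̪/ ~ /t̪ʼ/
Retroflex: /ʈ/ ~ /ʈʼ/
Palatal: /c/ ~ /cʼ/
Velar: /k/ ~ /kʼ/
Bilabial: only /p/ (plain); no ejective partner.
So /p/ is the unpaired segment.

/p/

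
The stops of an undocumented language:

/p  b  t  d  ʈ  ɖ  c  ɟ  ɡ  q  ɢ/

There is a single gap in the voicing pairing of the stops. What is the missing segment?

Voiceless: /p/ (bilabial), /t/ (alveolar), /ʈ/ (retroflex), /c/ (palatal), /q/ (uvular).
Voiced: /b/ (bilabial), /d/ (alveolar), /ɖ/ (retroflex), /ɟ/ (palatal), /ɡ/ (velar), /ɢ/ (uvular).
The velar row has no voiceless member, so the gap is the voiceless velar stop /k/.

/k/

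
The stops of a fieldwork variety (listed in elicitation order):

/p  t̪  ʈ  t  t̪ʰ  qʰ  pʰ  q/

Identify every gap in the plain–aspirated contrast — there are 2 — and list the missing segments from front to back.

/tʰ/, /ʈʰ/

place of articulation  plain     aspirated
bilabial          p         pʰ      
dental            t̪        t̪ʰ     
alveolar          t         —       
retroflex         ʈ         —       
uvular            q         qʰ      
Gaps, from front to back: alveolar lacks aspirated (/tʰ/); retroflex lacks aspirated (/ʈʰ/).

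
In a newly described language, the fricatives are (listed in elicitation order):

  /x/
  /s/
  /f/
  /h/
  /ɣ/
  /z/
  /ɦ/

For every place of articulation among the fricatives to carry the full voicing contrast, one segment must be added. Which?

/v/

place of articulation  voiceless  voiced  
labiodental       f         —       
alveolar          s         z       
velar             x         ɣ       
glottal           h         ɦ       
The labiodental row has no voiced member, so the gap is the voiced labiodental fricative /v/.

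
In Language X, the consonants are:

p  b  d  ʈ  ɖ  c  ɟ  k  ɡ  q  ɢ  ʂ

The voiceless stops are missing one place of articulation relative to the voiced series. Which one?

Voiceless: /p/ (bilabial), /ʈ/ (retroflex), /c/ (palatal), /k/ (velar), /q/ (uvular).
Voiced: /b/ (bilabial), /d/ (alveolar), /ɖ/ (retroflex), /ɟ/ (palatal), /ɡ/ (velar), /ɢ/ (uvular).
Every place of articulation has a voiceless member except alveolar, where /t/ would be expected.

alveolar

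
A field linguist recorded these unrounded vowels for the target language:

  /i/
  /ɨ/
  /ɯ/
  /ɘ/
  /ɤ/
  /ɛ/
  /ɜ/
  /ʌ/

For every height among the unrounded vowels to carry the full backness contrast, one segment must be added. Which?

Front: /i/ (high), /ɛ/ (low-mid).
Central: /ɨ/ (high), /ɘ/ (high-mid), /ɜ/ (low-mid).
Back: /ɯ/ (high), /ɤ/ (high-mid), /ʌ/ (low-mid).
The high-mid row has no front member, so the gap is the high-mid front unrounded vowel /e/.

/e/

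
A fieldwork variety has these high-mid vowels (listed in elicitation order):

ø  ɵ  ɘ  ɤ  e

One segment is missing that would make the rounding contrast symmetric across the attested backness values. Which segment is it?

/o/

front: unrounded /e/, rounded /ø/.
central: unrounded /ɘ/, rounded /ɵ/.
back: unrounded /ɤ/, rounded —.
The back row has no rounded member, so the gap is the back rounded vowel /o/.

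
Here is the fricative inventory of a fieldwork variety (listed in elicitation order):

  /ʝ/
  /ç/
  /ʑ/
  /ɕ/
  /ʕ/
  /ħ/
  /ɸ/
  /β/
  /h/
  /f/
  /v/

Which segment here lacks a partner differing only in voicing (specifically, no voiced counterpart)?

/h/

Bilabial: /ɸ/ ~ /β/
Labiodental: /f/ ~ /v/
Alveolo-palatal: /ɕ/ ~ /ʑ/
Palatal: /ç/ ~ /ʝ/
Pharyngeal: /ħ/ ~ /ʕ/
Glottal: only /h/ (voiceless); no voiced partner.
So /h/ is the unpaired segment.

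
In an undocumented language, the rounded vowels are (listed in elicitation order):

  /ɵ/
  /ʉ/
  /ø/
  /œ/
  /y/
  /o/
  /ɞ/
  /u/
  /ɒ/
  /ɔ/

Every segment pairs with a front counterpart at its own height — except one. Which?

/ɒ/

High: /y/ ~ /ʉ/ ~ /u/
High-mid: /ø/ ~ /ɵ/ ~ /o/
Low-mid: /œ/ ~ /ɞ/ ~ /ɔ/
Low: only /ɒ/ (back); no front partner.
So /ɒ/ is the unpaired segment.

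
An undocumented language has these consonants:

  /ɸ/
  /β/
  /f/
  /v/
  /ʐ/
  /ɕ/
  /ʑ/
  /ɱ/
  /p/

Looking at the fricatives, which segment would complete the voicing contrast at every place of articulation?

/ʂ/

bilabial: voiceless /ɸ/, voiced /β/.
labiodental: voiceless /f/, voiced /v/.
retroflex: voiceless —, voiced /ʐ/.
alveolo-palatal: voiceless /ɕ/, voiced /ʑ/.
The retroflex row has no voiceless member, so the gap is the voiceless retroflex fricative /ʂ/.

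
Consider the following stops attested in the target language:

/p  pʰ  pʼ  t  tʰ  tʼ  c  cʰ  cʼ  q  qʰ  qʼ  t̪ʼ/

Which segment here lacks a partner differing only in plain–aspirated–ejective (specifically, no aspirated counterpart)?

Bilabial: /p/ ~ /pʰ/ ~ /pʼ/
Alveolar: /t/ ~ /tʰ/ ~ /tʼ/
Palatal: /c/ ~ /cʰ/ ~ /cʼ/
Uvular: /q/ ~ /qʰ/ ~ /qʼ/
Dental: only /t̪ʼ/ (ejective); no aspirated partner.
So /t̪ʼ/ is the unpaired segment.

/t̪ʼ/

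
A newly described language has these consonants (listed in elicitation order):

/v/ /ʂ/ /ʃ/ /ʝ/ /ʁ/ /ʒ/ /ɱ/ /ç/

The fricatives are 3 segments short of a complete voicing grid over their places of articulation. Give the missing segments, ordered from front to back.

Voiceless: /ʃ/ (postalveolar), /ʂ/ (retroflex), /ç/ (palatal).
Voiced: /v/ (labiodental), /ʒ/ (postalveolar), /ʝ/ (palatal), /ʁ/ (uvular).
Gaps, from front to back: labiodental lacks voiceless (/f/); retroflex lacks voiced (/ʐ/); uvular lacks voiceless (/χ/).

/f/, /ʐ/, /χ/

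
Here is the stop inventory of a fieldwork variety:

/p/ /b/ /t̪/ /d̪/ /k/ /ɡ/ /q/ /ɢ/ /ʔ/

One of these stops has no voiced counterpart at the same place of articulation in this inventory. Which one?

Bilabial: /p/ ~ /b/
Dental: /t̪/ ~ /d̪/
Velar: /k/ ~ /ɡ/
Uvular: /q/ ~ /ɢ/
Glottal: only /ʔ/ (voiceless); no voiced partner.
So /ʔ/ is the unpaired segment.

/ʔ/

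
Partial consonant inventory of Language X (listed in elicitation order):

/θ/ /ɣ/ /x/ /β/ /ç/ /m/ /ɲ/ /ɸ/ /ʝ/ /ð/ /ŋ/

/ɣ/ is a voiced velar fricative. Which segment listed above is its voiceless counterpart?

/x/

The voiceless counterpart is a voiceless velar fricative — in this inventory, /x/.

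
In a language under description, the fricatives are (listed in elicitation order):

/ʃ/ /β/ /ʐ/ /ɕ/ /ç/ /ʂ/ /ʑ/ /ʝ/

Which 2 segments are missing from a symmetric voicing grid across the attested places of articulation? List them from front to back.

Voiceless: /ʃ/ (postalveolar), /ʂ/ (retroflex), /ɕ/ (alveolo-palatal), /ç/ (palatal).
Voiced: /β/ (bilabial), /ʐ/ (retroflex), /ʑ/ (alveolo-palatal), /ʝ/ (palatal).
Gaps, from front to back: bilabial lacks voiceless (/ɸ/); postalveolar lacks voiced (/ʒ/).

/ɸ/, /ʒ/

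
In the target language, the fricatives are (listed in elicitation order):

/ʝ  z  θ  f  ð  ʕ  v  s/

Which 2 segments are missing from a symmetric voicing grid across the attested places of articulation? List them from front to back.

/ç/, /ħ/

labiodental: voiceless /f/, voiced /v/.
dental: voiceless /θ/, voiced /ð/.
alveolar: voiceless /s/, voiced /z/.
palatal: voiceless —, voiced /ʝ/.
pharyngeal: voiceless —, voiced /ʕ/.
Gaps, from front to back: palatal lacks voiceless (/ç/); pharyngeal lacks voiceless (/ħ/).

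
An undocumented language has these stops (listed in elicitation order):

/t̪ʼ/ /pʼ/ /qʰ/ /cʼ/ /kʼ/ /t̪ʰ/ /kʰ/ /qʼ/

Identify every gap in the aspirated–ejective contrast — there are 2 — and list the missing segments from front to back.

/pʰ/, /cʰ/

Aspirated: /t̪ʰ/ (dental), /kʰ/ (velar), /qʰ/ (uvular).
Ejective: /pʼ/ (bilabial), /t̪ʼ/ (dental), /cʼ/ (palatal), /kʼ/ (velar), /qʼ/ (uvular).
Gaps, from front to back: bilabial lacks aspirated (/pʰ/); palatal lacks aspirated (/cʰ/).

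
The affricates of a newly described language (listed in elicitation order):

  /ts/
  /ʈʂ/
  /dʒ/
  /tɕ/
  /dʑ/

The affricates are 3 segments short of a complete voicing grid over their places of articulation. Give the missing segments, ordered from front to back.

place of articulation  voiceless  voiced  
alveolar          ts        —       
postalveolar      —         dʒ      
retroflex         ʈʂ        —       
alveolo-palatal   tɕ        dʑ      
Gaps, from front to back: alveolar lacks voiced (/dz/); postalveolar lacks voiceless (/tʃ/); retroflex lacks voiced (/ɖʐ/).

/dz/, /tʃ/, /ɖʐ/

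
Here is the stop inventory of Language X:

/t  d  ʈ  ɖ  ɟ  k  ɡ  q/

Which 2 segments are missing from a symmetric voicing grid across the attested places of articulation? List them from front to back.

place of articulation  voiceless  voiced  
alveolar          t         d       
retroflex         ʈ         ɖ       
palatal           —         ɟ       
velar             k         ɡ       
uvular            q         —       
Gaps, from front to back: palatal lacks voiceless (/c/); uvular lacks voiced (/ɢ/).

/c/, /ɢ/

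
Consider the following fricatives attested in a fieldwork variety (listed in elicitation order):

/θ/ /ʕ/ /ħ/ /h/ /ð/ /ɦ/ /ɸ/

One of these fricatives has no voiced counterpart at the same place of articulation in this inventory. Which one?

/ɸ/

Dental: /θ/ ~ /ð/
Pharyngeal: /ħ/ ~ /ʕ/
Glottal: /h/ ~ /ɦ/
Bilabial: only /ɸ/ (voiceless); no voiced partner.
So /ɸ/ is the unpaired segment.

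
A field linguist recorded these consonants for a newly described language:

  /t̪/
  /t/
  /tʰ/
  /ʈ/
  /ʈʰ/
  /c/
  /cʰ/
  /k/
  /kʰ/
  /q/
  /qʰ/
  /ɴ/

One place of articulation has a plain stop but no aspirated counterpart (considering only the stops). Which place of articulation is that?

dental

place of articulation  plain     aspirated
dental            t̪        —       
alveolar          t         tʰ      
retroflex         ʈ         ʈʰ      
palatal           c         cʰ      
velar             k         kʰ      
uvular            q         qʰ      
Every place of articulation has an aspirated member except dental, where /t̪ʰ/ would be expected.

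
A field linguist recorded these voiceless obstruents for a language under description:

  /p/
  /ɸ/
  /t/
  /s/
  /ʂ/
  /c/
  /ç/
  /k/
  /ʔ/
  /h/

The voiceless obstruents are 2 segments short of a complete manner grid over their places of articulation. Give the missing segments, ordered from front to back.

/ʈ/, /x/

Stop: /p/ (bilabial), /t/ (alveolar), /c/ (palatal), /k/ (velar), /ʔ/ (glottal).
Fricative: /ɸ/ (bilabial), /s/ (alveolar), /ʂ/ (retroflex), /ç/ (palatal), /h/ (glottal).
Gaps, from front to back: retroflex lacks stop (/ʈ/); velar lacks fricative (/x/).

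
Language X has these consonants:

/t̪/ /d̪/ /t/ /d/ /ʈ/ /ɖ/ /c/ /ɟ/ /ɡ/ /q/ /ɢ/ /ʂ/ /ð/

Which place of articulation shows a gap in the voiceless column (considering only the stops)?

velar

dental: voiceless /t̪/, voiced /d̪/.
alveolar: voiceless /t/, voiced /d/.
retroflex: voiceless /ʈ/, voiced /ɖ/.
palatal: voiceless /c/, voiced /ɟ/.
velar: voiceless —, voiced /ɡ/.
uvular: voiceless /q/, voiced /ɢ/.
Every place of articulation has a voiceless member except velar, where /k/ would be expected.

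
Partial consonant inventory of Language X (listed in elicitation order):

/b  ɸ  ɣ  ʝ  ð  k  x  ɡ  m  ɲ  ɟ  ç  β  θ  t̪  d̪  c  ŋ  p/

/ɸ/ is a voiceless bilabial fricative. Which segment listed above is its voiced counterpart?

/β/

The voiced counterpart is a voiced bilabial fricative — in this inventory, /β/.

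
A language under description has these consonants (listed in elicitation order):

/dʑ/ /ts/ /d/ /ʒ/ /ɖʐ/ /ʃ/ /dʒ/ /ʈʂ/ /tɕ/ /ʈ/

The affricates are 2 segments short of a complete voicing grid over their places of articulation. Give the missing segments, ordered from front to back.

Voiceless: /ts/ (alveolar), /ʈʂ/ (retroflex), /tɕ/ (alveolo-palatal).
Voiced: /dʒ/ (postalveolar), /ɖʐ/ (retroflex), /dʑ/ (alveolo-palatal).
Gaps, from front to back: alveolar lacks voiced (/dz/); postalveolar lacks voiceless (/tʃ/).

/dz/, /tʃ/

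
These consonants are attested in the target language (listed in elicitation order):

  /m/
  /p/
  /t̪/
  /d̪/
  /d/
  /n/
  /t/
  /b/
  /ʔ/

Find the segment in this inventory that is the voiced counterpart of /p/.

/b/

/p/ is a voiceless bilabial stop.
The voiced counterpart is a voiced bilabial stop — in this inventory, /b/.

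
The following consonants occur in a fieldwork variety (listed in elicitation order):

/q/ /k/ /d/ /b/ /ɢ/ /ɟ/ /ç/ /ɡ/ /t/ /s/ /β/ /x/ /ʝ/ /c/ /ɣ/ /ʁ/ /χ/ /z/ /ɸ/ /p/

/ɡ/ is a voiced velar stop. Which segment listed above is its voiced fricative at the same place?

/ɣ/

The voiced fricative at the same place is a voiced velar fricative — in this inventory, /ɣ/.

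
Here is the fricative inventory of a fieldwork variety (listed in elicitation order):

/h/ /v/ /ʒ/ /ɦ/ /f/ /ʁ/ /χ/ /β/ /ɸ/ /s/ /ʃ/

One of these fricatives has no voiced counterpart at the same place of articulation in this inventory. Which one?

Bilabial: /ɸ/ ~ /β/
Labiodental: /f/ ~ /v/
Postalveolar: /ʃ/ ~ /ʒ/
Uvular: /χ/ ~ /ʁ/
Glottal: /h/ ~ /ɦ/
Alveolar: only /s/ (voiceless); no voiced partner.
So /s/ is the unpaired segment.

/s/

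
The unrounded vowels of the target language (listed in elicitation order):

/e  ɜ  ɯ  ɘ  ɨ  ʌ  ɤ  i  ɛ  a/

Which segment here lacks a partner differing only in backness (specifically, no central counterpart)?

/a/

High: /i/ ~ /ɨ/ ~ /ɯ/
High-mid: /e/ ~ /ɘ/ ~ /ɤ/
Low-mid: /ɛ/ ~ /ɜ/ ~ /ʌ/
Low: only /a/ (front); no central partner.
So /a/ is the unpaired segment.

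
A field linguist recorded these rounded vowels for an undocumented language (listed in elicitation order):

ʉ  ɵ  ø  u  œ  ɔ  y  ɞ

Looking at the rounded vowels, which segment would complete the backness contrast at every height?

/o/

high: front /y/, central /ʉ/, back /u/.
high-mid: front /ø/, central /ɵ/, back —.
low-mid: front /œ/, central /ɞ/, back /ɔ/.
The high-mid row has no back member, so the gap is the high-mid back rounded vowel /o/.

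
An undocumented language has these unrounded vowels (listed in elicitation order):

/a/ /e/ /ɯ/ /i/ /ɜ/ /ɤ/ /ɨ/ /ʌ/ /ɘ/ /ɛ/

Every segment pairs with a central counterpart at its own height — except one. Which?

High: /i/ ~ /ɨ/ ~ /ɯ/
High-mid: /e/ ~ /ɘ/ ~ /ɤ/
Low-mid: /ɛ/ ~ /ɜ/ ~ /ʌ/
Low: only /a/ (front); no central partner.
So /a/ is the unpaired segment.

/a/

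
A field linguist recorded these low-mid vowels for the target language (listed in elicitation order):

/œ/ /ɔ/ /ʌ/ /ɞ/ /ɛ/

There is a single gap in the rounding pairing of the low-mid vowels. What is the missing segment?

Unrounded: /ɛ/ (front), /ʌ/ (back).
Rounded: /œ/ (front), /ɞ/ (central), /ɔ/ (back).
The central row has no unrounded member, so the gap is the central unrounded vowel /ɜ/.

/ɜ/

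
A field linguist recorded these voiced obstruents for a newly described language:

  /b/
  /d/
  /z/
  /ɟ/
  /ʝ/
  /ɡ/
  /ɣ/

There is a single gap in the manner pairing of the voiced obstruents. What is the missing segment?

Stop: /b/ (bilabial), /d/ (alveolar), /ɟ/ (palatal), /ɡ/ (velar).
Fricative: /z/ (alveolar), /ʝ/ (palatal), /ɣ/ (velar).
The bilabial row has no fricative member, so the gap is the bilabial fricative /β/.

/β/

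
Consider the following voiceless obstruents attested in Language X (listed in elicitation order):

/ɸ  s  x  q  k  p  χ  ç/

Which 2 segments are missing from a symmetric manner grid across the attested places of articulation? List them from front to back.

/t/, /c/

place of articulation  stop      fricative
bilabial          p         ɸ       
alveolar          —         s       
palatal           —         ç       
velar             k         x       
uvular            q         χ       
Gaps, from front to back: alveolar lacks stop (/t/); palatal lacks stop (/c/).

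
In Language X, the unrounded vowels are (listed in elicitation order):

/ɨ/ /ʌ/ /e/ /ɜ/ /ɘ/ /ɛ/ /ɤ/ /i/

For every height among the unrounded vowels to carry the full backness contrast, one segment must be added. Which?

height            front     central   back    
high              i         ɨ         —       
high-mid          e         ɘ         ɤ       
low-mid           ɛ         ɜ         ʌ       
The high row has no back member, so the gap is the high back unrounded vowel /ɯ/.

/ɯ/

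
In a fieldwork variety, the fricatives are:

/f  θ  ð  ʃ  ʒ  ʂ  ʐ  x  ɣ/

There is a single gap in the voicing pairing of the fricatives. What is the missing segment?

/v/

Voiceless: /f/ (labiodental), /θ/ (dental), /ʃ/ (postalveolar), /ʂ/ (retroflex), /x/ (velar).
Voiced: /ð/ (dental), /ʒ/ (postalveolar), /ʐ/ (retroflex), /ɣ/ (velar).
The labiodental row has no voiced member, so the gap is the voiced labiodental fricative /v/.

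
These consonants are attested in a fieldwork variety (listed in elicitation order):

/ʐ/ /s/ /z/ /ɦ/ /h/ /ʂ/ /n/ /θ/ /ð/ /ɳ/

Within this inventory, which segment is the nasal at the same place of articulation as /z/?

/z/ is a voiced alveolar fricative.
The nasal at the same place is an alveolar nasal — in this inventory, /n/.

/n/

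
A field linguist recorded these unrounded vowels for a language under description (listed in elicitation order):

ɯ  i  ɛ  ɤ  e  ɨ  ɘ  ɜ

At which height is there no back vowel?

low-mid

Front: /i/ (high), /e/ (high-mid), /ɛ/ (low-mid).
Central: /ɨ/ (high), /ɘ/ (high-mid), /ɜ/ (low-mid).
Back: /ɯ/ (high), /ɤ/ (high-mid).
Every height has a back member except low-mid, where /ʌ/ would be expected.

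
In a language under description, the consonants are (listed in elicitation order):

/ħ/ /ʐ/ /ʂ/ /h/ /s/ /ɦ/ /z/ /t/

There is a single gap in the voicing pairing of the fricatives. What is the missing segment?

place of articulation  voiceless  voiced  
alveolar          s         z       
retroflex         ʂ         ʐ       
pharyngeal        ħ         —       
glottal           h         ɦ       
The pharyngeal row has no voiced member, so the gap is the voiced pharyngeal fricative /ʕ/.

/ʕ/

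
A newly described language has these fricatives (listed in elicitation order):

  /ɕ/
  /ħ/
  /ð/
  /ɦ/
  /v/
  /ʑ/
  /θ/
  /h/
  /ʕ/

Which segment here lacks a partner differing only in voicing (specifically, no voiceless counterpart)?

Dental: /θ/ ~ /ð/
Alveolo-palatal: /ɕ/ ~ /ʑ/
Pharyngeal: /ħ/ ~ /ʕ/
Glottal: /h/ ~ /ɦ/
Labiodental: only /v/ (voiced); no voiceless partner.
So /v/ is the unpaired segment.

/v/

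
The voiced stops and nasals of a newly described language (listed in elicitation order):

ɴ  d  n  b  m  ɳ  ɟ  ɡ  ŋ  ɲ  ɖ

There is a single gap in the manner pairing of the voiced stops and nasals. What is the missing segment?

bilabial: oral stop /b/, nasal /m/.
alveolar: oral stop /d/, nasal /n/.
retroflex: oral stop /ɖ/, nasal /ɳ/.
palatal: oral stop /ɟ/, nasal /ɲ/.
velar: oral stop /ɡ/, nasal /ŋ/.
uvular: oral stop —, nasal /ɴ/.
The uvular row has no oral stop member, so the gap is the uvular oral stop /ɢ/.

/ɢ/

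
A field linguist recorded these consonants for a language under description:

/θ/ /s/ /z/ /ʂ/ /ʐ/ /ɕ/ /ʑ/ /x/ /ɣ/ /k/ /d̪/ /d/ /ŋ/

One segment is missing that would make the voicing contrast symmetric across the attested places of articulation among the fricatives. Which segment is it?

/ð/

Voiceless: /θ/ (dental), /s/ (alveolar), /ʂ/ (retroflex), /ɕ/ (alveolo-palatal), /x/ (velar).
Voiced: /z/ (alveolar), /ʐ/ (retroflex), /ʑ/ (alveolo-palatal), /ɣ/ (velar).
The dental row has no voiced member, so the gap is the voiced dental fricative /ð/.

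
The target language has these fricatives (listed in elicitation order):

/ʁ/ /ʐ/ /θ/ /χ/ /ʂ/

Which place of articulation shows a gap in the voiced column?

place of articulation  voiceless  voiced  
dental            θ         —       
retroflex         ʂ         ʐ       
uvular            χ         ʁ       
Every place of articulation has a voiced member except dental, where /ð/ would be expected.

dental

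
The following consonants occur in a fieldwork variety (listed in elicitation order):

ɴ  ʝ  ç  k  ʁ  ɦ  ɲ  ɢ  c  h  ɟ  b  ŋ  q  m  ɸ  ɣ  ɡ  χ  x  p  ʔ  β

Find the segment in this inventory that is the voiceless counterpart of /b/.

/b/ is a voiced bilabial stop.
The voiceless counterpart is a voiceless bilabial stop — in this inventory, /p/.

/p/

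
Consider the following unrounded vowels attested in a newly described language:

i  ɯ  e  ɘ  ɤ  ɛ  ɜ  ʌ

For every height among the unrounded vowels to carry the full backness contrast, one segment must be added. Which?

/ɨ/

high: front /i/, central —, back /ɯ/.
high-mid: front /e/, central /ɘ/, back /ɤ/.
low-mid: front /ɛ/, central /ɜ/, back /ʌ/.
The high row has no central member, so the gap is the high central unrounded vowel /ɨ/.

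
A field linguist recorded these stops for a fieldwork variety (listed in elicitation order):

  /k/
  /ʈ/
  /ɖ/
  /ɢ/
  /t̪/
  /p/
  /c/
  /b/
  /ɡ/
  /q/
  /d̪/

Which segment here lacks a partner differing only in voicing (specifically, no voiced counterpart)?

/c/

Bilabial: /p/ ~ /b/
Dental: /t̪/ ~ /d̪/
Retroflex: /ʈ/ ~ /ɖ/
Velar: /k/ ~ /ɡ/
Uvular: /q/ ~ /ɢ/
Palatal: only /c/ (voiceless); no voiced partner.
So /c/ is the unpaired segment.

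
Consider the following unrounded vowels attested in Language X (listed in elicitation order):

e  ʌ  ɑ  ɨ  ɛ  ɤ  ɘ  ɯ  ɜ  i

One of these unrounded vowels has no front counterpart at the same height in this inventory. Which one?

High: /i/ ~ /ɨ/ ~ /ɯ/
High-mid: /e/ ~ /ɘ/ ~ /ɤ/
Low-mid: /ɛ/ ~ /ɜ/ ~ /ʌ/
Low: only /ɑ/ (back); no front partner.
So /ɑ/ is the unpaired segment.

/ɑ/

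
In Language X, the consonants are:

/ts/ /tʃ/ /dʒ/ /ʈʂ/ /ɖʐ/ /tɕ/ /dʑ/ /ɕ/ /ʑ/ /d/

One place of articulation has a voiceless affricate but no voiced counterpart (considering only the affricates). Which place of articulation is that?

place of articulation  voiceless  voiced  
alveolar          ts        —       
postalveolar      tʃ        dʒ      
retroflex         ʈʂ        ɖʐ      
alveolo-palatal   tɕ        dʑ      
Every place of articulation has a voiced member except alveolar, where /dz/ would be expected.

alveolar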